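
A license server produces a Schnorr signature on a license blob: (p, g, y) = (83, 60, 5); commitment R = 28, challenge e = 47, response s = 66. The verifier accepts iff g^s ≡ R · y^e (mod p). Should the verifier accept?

reject

g^s mod p:
60^2 = 3600 ≡ 31
60^4 ≡ 31^2 = 961 ≡ 48
60^8 ≡ 48^2 = 2304 ≡ 63
60^16 ≡ 63^2 = 3969 ≡ 68
60^32 ≡ 68^2 = 4624 ≡ 59
60^64 ≡ 59^2 = 3481 ≡ 78
66 = 64 + 2, so 60^66 ≡ 78·31 ≡ 11 (mod 83)
R · y^e mod p:
5^2 = 25
5^4 ≡ 25^2 = 625 ≡ 44
5^8 ≡ 44^2 = 1936 ≡ 27
5^16 ≡ 27^2 = 729 ≡ 65
5^32 ≡ 65^2 = 4225 ≡ 75
47 = 32 + 8 + 4 + 2 + 1, so 5^47 ≡ 75·27·44·25·5 ≡ 62 (mod 83)
28·62 = 1736 ≡ 76 (mod 83)
11 ≠ 76; the check fails.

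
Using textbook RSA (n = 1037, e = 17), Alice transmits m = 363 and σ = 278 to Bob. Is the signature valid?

σ^2 ≡ 278^2 = 77284 ≡ 546
σ^4 ≡ 546^2 = 298116 ≡ 497
σ^8 ≡ 497^2 = 247009 ≡ 203
σ^16 ≡ 203^2 = 41209 ≡ 766
17 = 16 + 1, so σ^17 ≡ 766·278 ≡ 363 (mod 1037)
σ^17 mod 1037 = 363 matches m.

valid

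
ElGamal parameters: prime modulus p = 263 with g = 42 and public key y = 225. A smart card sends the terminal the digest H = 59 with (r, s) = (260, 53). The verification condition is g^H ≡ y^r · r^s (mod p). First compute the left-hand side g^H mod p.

180

42^2 = 1764 ≡ 186
42^4 ≡ 186^2 = 34596 ≡ 143
42^8 ≡ 143^2 = 20449 ≡ 198
42^16 ≡ 198^2 = 39204 ≡ 17
42^32 ≡ 17^2 = 289 ≡ 26
59 = 32 + 16 + 8 + 2 + 1, so 42^59 ≡ 26·17·198·186·42 ≡ 180 (mod 263)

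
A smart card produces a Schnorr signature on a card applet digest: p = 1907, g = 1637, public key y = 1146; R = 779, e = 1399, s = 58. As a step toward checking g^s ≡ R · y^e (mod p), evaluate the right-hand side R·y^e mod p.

1146^2 = 1313316 ≡ 1300
1146^4 ≡ 1300^2 = 1690000 ≡ 398
1146^8 ≡ 398^2 = 158404 ≡ 123
1146^16 ≡ 123^2 = 15129 ≡ 1780
1146^32 ≡ 1780^2 = 3168400 ≡ 873
1146^64 ≡ 873^2 = 762129 ≡ 1236
1146^128 ≡ 1236^2 = 1527696 ≡ 189
1146^256 ≡ 189^2 = 35721 ≡ 1395
1146^512 ≡ 1395^2 = 1946025 ≡ 885
1146^1024 ≡ 885^2 = 783225 ≡ 1355
1399 = 1024 + 256 + 64 + 32 + 16 + 4 + 2 + 1, so 1146^1399 ≡ 1355·1395·1236·873·1780·398·1300·1146 ≡ 1401 (mod 1907)
R · y^e ≡ 779·1401 = 1091379 ≡ 575 (mod 1907)

575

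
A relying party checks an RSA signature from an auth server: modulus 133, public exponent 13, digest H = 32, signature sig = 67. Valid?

yes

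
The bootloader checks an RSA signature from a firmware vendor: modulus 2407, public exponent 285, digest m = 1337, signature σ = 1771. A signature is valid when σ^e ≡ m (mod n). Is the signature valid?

valid

σ^2 ≡ 1771^2 = 3136441 ≡ 120
σ^4 ≡ 120^2 = 14400 ≡ 2365
σ^8 ≡ 2365^2 = 5593225 ≡ 1764
σ^16 ≡ 1764^2 = 3111696 ≡ 1852
σ^32 ≡ 1852^2 = 3429904 ≡ 2336
σ^64 ≡ 2336^2 = 5456896 ≡ 227
σ^128 ≡ 227^2 = 51529 ≡ 982
σ^256 ≡ 982^2 = 964324 ≡ 1524
285 = 256 + 16 + 8 + 4 + 1, so σ^285 ≡ 1524·1852·1764·2365·1771 ≡ 1337 (mod 2407)
σ^285 mod 2407 = 1337 matches m.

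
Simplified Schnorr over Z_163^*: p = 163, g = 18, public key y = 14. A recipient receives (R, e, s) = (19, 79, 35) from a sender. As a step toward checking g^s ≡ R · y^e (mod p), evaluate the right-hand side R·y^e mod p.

129

14^2 = 196 ≡ 33
14^4 ≡ 33^2 = 1089 ≡ 111
14^8 ≡ 111^2 = 12321 ≡ 96
14^16 ≡ 96^2 = 9216 ≡ 88
14^32 ≡ 88^2 = 7744 ≡ 83
14^64 ≡ 83^2 = 6889 ≡ 43
79 = 64 + 8 + 4 + 2 + 1, so 14^79 ≡ 43·96·111·33·14 ≡ 84 (mod 163)
R · y^e ≡ 19·84 = 1596 ≡ 129 (mod 163)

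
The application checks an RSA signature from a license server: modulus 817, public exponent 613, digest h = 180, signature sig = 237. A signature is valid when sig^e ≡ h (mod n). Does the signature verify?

verifies

sig^2 ≡ 237^2 = 56169 ≡ 613
sig^4 ≡ 613^2 = 375769 ≡ 766
sig^8 ≡ 766^2 = 586756 ≡ 150
sig^16 ≡ 150^2 = 22500 ≡ 441
sig^32 ≡ 441^2 = 194481 ≡ 35
sig^64 ≡ 35^2 = 1225 ≡ 408
sig^128 ≡ 408^2 = 166464 ≡ 613
sig^256 ≡ 613^2 = 375769 ≡ 766
sig^512 ≡ 766^2 = 586756 ≡ 150
613 = 512 + 64 + 32 + 4 + 1, so sig^613 ≡ 150·408·35·766·237 ≡ 180 (mod 817)
Since 180 equals the digest 180, verification succeeds.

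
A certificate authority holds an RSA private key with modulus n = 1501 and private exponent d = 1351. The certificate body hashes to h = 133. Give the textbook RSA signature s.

Squares mod 1501: h^1≡133, h^2≡1178, h^4≡760, h^8≡1216, h^16≡171, h^32≡722, h^64≡437, h^128≡342, h^256≡1387, h^512≡988, h^1024≡494
1351 = 1024 + 256 + 64 + 4 + 2 + 1, so h^1351 ≡ 494·1387·437·760·1178·133 ≡ 1064 (mod 1501)

1064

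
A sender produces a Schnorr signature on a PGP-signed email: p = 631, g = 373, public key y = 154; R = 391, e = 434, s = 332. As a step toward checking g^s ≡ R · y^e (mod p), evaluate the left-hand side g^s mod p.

604

373^2 = 139129 ≡ 309
373^4 ≡ 309^2 = 95481 ≡ 200
373^8 ≡ 200^2 = 40000 ≡ 247
373^16 ≡ 247^2 = 61009 ≡ 433
373^32 ≡ 433^2 = 187489 ≡ 82
373^64 ≡ 82^2 = 6724 ≡ 414
373^128 ≡ 414^2 = 171396 ≡ 395
373^256 ≡ 395^2 = 156025 ≡ 168
332 = 256 + 64 + 8 + 4, so 373^332 ≡ 168·414·247·200 ≡ 604 (mod 631)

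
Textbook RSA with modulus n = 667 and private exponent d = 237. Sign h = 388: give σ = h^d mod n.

Squares mod 667: h^1≡388, h^2≡469, h^4≡518, h^8≡190, h^16≡82, h^32≡54, h^64≡248, h^128≡140
237 = 128 + 64 + 32 + 8 + 4 + 1, so h^237 ≡ 140·248·54·190·518·388 ≡ 398 (mod 667)

398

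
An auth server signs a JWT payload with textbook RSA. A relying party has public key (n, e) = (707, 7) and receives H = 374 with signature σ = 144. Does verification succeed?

σ^2 ≡ 144^2 = 20736 ≡ 233
σ^4 ≡ 233^2 = 54289 ≡ 557
7 = 4 + 2 + 1, so σ^7 ≡ 557·233·144 ≡ 333 (mod 707)
The recovered value 333 does not match the digest 374.

fails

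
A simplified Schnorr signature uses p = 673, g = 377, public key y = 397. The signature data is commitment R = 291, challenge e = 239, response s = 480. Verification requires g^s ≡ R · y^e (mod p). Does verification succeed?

fails

g^s mod p:
377^2 = 142129 ≡ 126
377^4 ≡ 126^2 = 15876 ≡ 397
377^8 ≡ 397^2 = 157609 ≡ 127
377^16 ≡ 127^2 = 16129 ≡ 650
377^32 ≡ 650^2 = 422500 ≡ 529
377^64 ≡ 529^2 = 279841 ≡ 546
377^128 ≡ 546^2 = 298116 ≡ 650
377^256 ≡ 650^2 = 422500 ≡ 529
480 = 256 + 128 + 64 + 32, so 377^480 ≡ 529·650·546·529 ≡ 529 (mod 673)
R · y^e mod p:
397^2 = 157609 ≡ 127
397^4 ≡ 127^2 = 16129 ≡ 650
397^8 ≡ 650^2 = 422500 ≡ 529
397^16 ≡ 529^2 = 279841 ≡ 546
397^32 ≡ 546^2 = 298116 ≡ 650
397^64 ≡ 650^2 = 422500 ≡ 529
397^128 ≡ 529^2 = 279841 ≡ 546
239 = 128 + 64 + 32 + 8 + 4 + 2 + 1, so 397^239 ≡ 546·529·650·529·650·127·397 ≡ 276 (mod 673)
291·276 = 80316 ≡ 229 (mod 673)
529 ≠ 229; the check fails.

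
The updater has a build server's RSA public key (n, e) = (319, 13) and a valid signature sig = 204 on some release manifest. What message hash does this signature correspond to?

sig^13 mod 319 = 117

117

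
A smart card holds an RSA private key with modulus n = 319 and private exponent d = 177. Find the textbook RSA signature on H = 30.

233

H^2 ≡ 30^2 = 900 ≡ 262
H^4 ≡ 262^2 = 68644 ≡ 59
H^8 ≡ 59^2 = 3481 ≡ 291
H^16 ≡ 291^2 = 84681 ≡ 146
H^32 ≡ 146^2 = 21316 ≡ 262
H^64 ≡ 262^2 = 68644 ≡ 59
H^128 ≡ 59^2 = 3481 ≡ 291
177 = 128 + 32 + 16 + 1, so H^177 ≡ 291·262·146·30 ≡ 233 (mod 319)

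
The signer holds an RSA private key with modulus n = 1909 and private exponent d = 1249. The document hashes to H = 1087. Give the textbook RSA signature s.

H^2 ≡ 1087^2 = 1181569 ≡ 1807
H^4 ≡ 1807^2 = 3265249 ≡ 859
H^8 ≡ 859^2 = 737881 ≡ 1007
H^16 ≡ 1007^2 = 1014049 ≡ 370
H^32 ≡ 370^2 = 136900 ≡ 1361
H^64 ≡ 1361^2 = 1852321 ≡ 591
H^128 ≡ 591^2 = 349281 ≡ 1843
H^256 ≡ 1843^2 = 3396649 ≡ 538
H^512 ≡ 538^2 = 289444 ≡ 1185
H^1024 ≡ 1185^2 = 1404225 ≡ 1110
1249 = 1024 + 128 + 64 + 32 + 1, so H^1249 ≡ 1110·1843·591·1361·1087 ≡ 449 (mod 1909)

449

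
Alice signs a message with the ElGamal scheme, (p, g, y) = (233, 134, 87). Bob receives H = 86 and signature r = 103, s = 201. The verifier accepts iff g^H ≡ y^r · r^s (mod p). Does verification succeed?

Left side g^H mod p:
134^2 = 17956 ≡ 15
134^4 ≡ 15^2 = 225
134^8 ≡ 225^2 = 50625 ≡ 64
134^16 ≡ 64^2 = 4096 ≡ 135
134^32 ≡ 135^2 = 18225 ≡ 51
134^64 ≡ 51^2 = 2601 ≡ 38
86 = 64 + 16 + 4 + 2, so 134^86 ≡ 38·135·225·15 ≡ 219 (mod 233)
Right side y^r · r^s mod p:
87^2 = 7569 ≡ 113
87^4 ≡ 113^2 = 12769 ≡ 187
87^8 ≡ 187^2 = 34969 ≡ 19
87^16 ≡ 19^2 = 361 ≡ 128
87^32 ≡ 128^2 = 16384 ≡ 74
87^64 ≡ 74^2 = 5476 ≡ 117
103 = 64 + 32 + 4 + 2 + 1, so 87^103 ≡ 117·74·187·113·87 ≡ 67 (mod 233)
103^2 = 10609 ≡ 124
103^4 ≡ 124^2 = 15376 ≡ 231
103^8 ≡ 231^2 = 53361 ≡ 4
103^16 ≡ 4^2 = 16
103^32 ≡ 16^2 = 256 ≡ 23
103^64 ≡ 23^2 = 529 ≡ 63
103^128 ≡ 63^2 = 3969 ≡ 8
201 = 128 + 64 + 8 + 1, so 103^201 ≡ 8·63·4·103 ≡ 45 (mod 233)
67·45 = 3015 ≡ 219 (mod 233)
219 ≡ 219 (mod 233), so the signature is genuine.

passes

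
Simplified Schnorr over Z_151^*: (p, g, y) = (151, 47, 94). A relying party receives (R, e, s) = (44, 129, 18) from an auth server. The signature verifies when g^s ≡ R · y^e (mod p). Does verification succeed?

passes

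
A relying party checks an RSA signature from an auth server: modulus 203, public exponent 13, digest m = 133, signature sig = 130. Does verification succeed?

fails

sig^2 ≡ 130^2 = 16900 ≡ 51
sig^4 ≡ 51^2 = 2601 ≡ 165
sig^8 ≡ 165^2 = 27225 ≡ 23
13 = 8 + 4 + 1, so sig^13 ≡ 23·165·130 ≡ 60 (mod 203)
60 ≠ 133, so verification fails.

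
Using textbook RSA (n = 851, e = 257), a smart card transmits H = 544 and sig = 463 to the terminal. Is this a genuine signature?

forged

sig^2 ≡ 463^2 = 214369 ≡ 768
sig^4 ≡ 768^2 = 589824 ≡ 81
sig^8 ≡ 81^2 = 6561 ≡ 604
sig^16 ≡ 604^2 = 364816 ≡ 588
sig^32 ≡ 588^2 = 345744 ≡ 238
sig^64 ≡ 238^2 = 56644 ≡ 478
sig^128 ≡ 478^2 = 228484 ≡ 416
sig^256 ≡ 416^2 = 173056 ≡ 303
257 = 256 + 1, so sig^257 ≡ 303·463 ≡ 725 (mod 851)
725 ≠ 544, so verification fails.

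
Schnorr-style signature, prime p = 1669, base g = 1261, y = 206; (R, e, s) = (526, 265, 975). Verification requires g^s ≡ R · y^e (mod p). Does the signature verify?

does not verify

g^s mod p:
Squares mod 1669: 1261^1≡1261, 1261^2≡1233, 1261^4≡1499, 1261^8≡527, 1261^16≡675, 1261^32≡1657, 1261^64≡144, 1261^128≡708, 1261^256≡564, 1261^512≡986
975 = 512 + 256 + 128 + 64 + 8 + 4 + 2 + 1, so 1261^975 ≡ 986·564·708·144·527·1499·1233·1261 ≡ 357 (mod 1669)
R · y^e mod p:
Squares mod 1669: 206^1≡206, 206^2≡711, 206^4≡1483, 206^8≡1216, 206^16≡1591, 206^32≡1077, 206^64≡1643, 206^128≡676, 206^256≡1339
265 = 256 + 8 + 1, so 206^265 ≡ 1339·1216·206 ≡ 221 (mod 1669)
526·221 = 116246 ≡ 1085 (mod 1669)
357 ≠ 1085; the check fails.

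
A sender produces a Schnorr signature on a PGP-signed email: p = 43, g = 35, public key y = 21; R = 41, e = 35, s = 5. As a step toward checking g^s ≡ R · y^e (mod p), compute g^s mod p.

41

35^2 = 1225 ≡ 21
35^4 ≡ 21^2 = 441 ≡ 11
5 = 4 + 1, so 35^5 ≡ 11·35 ≡ 41 (mod 43)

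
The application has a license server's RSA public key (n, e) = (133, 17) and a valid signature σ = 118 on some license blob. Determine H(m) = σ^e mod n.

62

Squares mod 133: σ^1≡118, σ^2≡92, σ^4≡85, σ^8≡43, σ^16≡120
17 = 16 + 1, so σ^17 ≡ 120·118 ≡ 62 (mod 133)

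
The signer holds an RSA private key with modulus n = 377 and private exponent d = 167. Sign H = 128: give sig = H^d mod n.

162

H^167 mod 377 = 162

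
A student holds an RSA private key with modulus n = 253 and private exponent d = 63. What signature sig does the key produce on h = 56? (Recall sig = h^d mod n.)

67

h^2 ≡ 56^2 = 3136 ≡ 100
h^4 ≡ 100^2 = 10000 ≡ 133
h^8 ≡ 133^2 = 17689 ≡ 232
h^16 ≡ 232^2 = 53824 ≡ 188
h^32 ≡ 188^2 = 35344 ≡ 177
63 = 32 + 16 + 8 + 4 + 2 + 1, so h^63 ≡ 177·188·232·133·100·56 ≡ 67 (mod 253)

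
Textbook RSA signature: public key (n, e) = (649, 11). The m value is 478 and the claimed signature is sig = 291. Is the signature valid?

valid

sig^2 ≡ 291^2 = 84681 ≡ 311
sig^4 ≡ 311^2 = 96721 ≡ 20
sig^8 ≡ 20^2 = 400
11 = 8 + 2 + 1, so sig^11 ≡ 400·311·291 ≡ 478 (mod 649)
Since 478 equals the digest 478, verification succeeds.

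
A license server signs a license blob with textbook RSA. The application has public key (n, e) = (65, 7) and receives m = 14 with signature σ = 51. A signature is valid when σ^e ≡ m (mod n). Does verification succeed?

σ^2 ≡ 51^2 = 2601 ≡ 1
σ^4 ≡ 1^2 = 1
7 = 4 + 2 + 1, so σ^7 ≡ 1·1·51 ≡ 51 (mod 65)
σ^7 mod 65 = 51, but m = 14.

fails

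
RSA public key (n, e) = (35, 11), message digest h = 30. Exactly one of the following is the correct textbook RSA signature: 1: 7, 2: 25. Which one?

Candidate 1: 7^2 = 49 ≡ 14; 7^4 ≡ 14^2 = 196 ≡ 21; 7^8 ≡ 21^2 = 441 ≡ 21; 11 = 8 + 2 + 1, so 7^11 ≡ 21·14·7 ≡ 28 (mod 35)
Candidate 2: 25^2 = 625 ≡ 30; 25^4 ≡ 30^2 = 900 ≡ 25; 25^8 ≡ 25^2 = 625 ≡ 30; 11 = 8 + 2 + 1, so 25^11 ≡ 30·30·25 ≡ 30 (mod 35)
  → matches h = 30

2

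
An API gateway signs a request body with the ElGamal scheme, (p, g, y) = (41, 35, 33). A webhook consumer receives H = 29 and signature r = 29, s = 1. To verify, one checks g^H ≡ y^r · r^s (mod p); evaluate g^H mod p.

19

35^2 = 1225 ≡ 36
35^4 ≡ 36^2 = 1296 ≡ 25
35^8 ≡ 25^2 = 625 ≡ 10
35^16 ≡ 10^2 = 100 ≡ 18
29 = 16 + 8 + 4 + 1, so 35^29 ≡ 18·10·25·35 ≡ 19 (mod 41)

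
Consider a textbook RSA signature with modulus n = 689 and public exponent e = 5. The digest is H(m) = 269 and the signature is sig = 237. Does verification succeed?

Squares mod 689: sig^1≡237, sig^2≡360, sig^4≡68
5 = 4 + 1, so sig^5 ≡ 68·237 ≡ 269 (mod 689)
269 = H(m), so the signature checks out.

passes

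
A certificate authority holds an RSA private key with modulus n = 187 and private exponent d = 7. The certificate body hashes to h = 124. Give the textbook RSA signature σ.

Squares mod 187: h^1≡124, h^2≡42, h^4≡81
7 = 4 + 2 + 1, so h^7 ≡ 81·42·124 ≡ 163 (mod 187)

163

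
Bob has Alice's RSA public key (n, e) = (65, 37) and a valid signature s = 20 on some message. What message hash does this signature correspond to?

20

s^2 ≡ 20^2 = 400 ≡ 10
s^4 ≡ 10^2 = 100 ≡ 35
s^8 ≡ 35^2 = 1225 ≡ 55
s^16 ≡ 55^2 = 3025 ≡ 35
s^32 ≡ 35^2 = 1225 ≡ 55
37 = 32 + 4 + 1, so s^37 ≡ 55·35·20 ≡ 20 (mod 65)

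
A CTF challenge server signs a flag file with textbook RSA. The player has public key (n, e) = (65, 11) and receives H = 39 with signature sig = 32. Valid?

no

Squares mod 65: sig^1≡32, sig^2≡49, sig^4≡61, sig^8≡16
11 = 8 + 2 + 1, so sig^11 ≡ 16·49·32 ≡ 63 (mod 65)
sig^11 mod 65 = 63, but H = 39.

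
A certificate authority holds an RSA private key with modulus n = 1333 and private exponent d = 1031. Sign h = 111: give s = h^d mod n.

152

h^2 ≡ 111^2 = 12321 ≡ 324
h^4 ≡ 324^2 = 104976 ≡ 1002
h^8 ≡ 1002^2 = 1004004 ≡ 255
h^16 ≡ 255^2 = 65025 ≡ 1041
h^32 ≡ 1041^2 = 1083681 ≡ 1285
h^64 ≡ 1285^2 = 1651225 ≡ 971
h^128 ≡ 971^2 = 942841 ≡ 410
h^256 ≡ 410^2 = 168100 ≡ 142
h^512 ≡ 142^2 = 20164 ≡ 169
h^1024 ≡ 169^2 = 28561 ≡ 568
1031 = 1024 + 4 + 2 + 1, so h^1031 ≡ 568·1002·324·111 ≡ 152 (mod 1333)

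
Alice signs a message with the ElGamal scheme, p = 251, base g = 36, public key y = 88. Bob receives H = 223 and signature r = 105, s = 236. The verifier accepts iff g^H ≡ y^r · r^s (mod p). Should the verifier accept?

reject

Left side g^H mod p:
Squares mod 251: 36^1≡36, 36^2≡41, 36^4≡175, 36^8≡3, 36^16≡9, 36^32≡81, 36^64≡35, 36^128≡221
223 = 128 + 64 + 16 + 8 + 4 + 2 + 1, so 36^223 ≡ 221·35·9·3·175·41·36 ≡ 22 (mod 251)
Right side y^r · r^s mod p:
Squares mod 251: 88^1≡88, 88^2≡214, 88^4≡114, 88^8≡195, 88^16≡124, 88^32≡65, 88^64≡209
105 = 64 + 32 + 8 + 1, so 88^105 ≡ 209·65·195·88 ≡ 91 (mod 251)
Squares mod 251: 105^1≡105, 105^2≡232, 105^4≡110, 105^8≡52, 105^16≡194, 105^32≡237, 105^64≡196, 105^128≡13
236 = 128 + 64 + 32 + 8 + 4, so 105^236 ≡ 13·196·237·52·110 ≡ 84 (mod 251)
91·84 = 7644 ≡ 114 (mod 251)
22 ≠ 114, so verification fails.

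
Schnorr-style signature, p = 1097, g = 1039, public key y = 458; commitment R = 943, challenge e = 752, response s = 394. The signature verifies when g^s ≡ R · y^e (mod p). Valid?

no

g^s mod p:
1039^2 = 1079521 ≡ 73
1039^4 ≡ 73^2 = 5329 ≡ 941
1039^8 ≡ 941^2 = 885481 ≡ 202
1039^16 ≡ 202^2 = 40804 ≡ 215
1039^32 ≡ 215^2 = 46225 ≡ 151
1039^64 ≡ 151^2 = 22801 ≡ 861
1039^128 ≡ 861^2 = 741321 ≡ 846
1039^256 ≡ 846^2 = 715716 ≡ 472
394 = 256 + 128 + 8 + 2, so 1039^394 ≡ 472·846·202·73 ≡ 843 (mod 1097)
R · y^e mod p:
458^2 = 209764 ≡ 237
458^4 ≡ 237^2 = 56169 ≡ 222
458^8 ≡ 222^2 = 49284 ≡ 1016
458^16 ≡ 1016^2 = 1032256 ≡ 1076
458^32 ≡ 1076^2 = 1157776 ≡ 441
458^64 ≡ 441^2 = 194481 ≡ 312
458^128 ≡ 312^2 = 97344 ≡ 808
458^256 ≡ 808^2 = 652864 ≡ 149
458^512 ≡ 149^2 = 22201 ≡ 261
752 = 512 + 128 + 64 + 32 + 16, so 458^752 ≡ 261·808·312·441·1076 ≡ 969 (mod 1097)
943·969 = 913767 ≡ 1063 (mod 1097)
843 ≠ 1063; the check fails.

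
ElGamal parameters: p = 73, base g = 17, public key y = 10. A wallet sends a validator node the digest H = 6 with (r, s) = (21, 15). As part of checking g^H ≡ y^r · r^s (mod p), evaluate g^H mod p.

46

Squares mod 73: 17^1≡17, 17^2≡70, 17^4≡9
6 = 4 + 2, so 17^6 ≡ 9·70 ≡ 46 (mod 73)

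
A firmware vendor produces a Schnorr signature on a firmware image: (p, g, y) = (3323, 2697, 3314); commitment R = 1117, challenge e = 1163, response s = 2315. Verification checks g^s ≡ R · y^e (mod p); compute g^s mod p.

3300

2697^2 = 7273809 ≡ 3085
2697^4 ≡ 3085^2 = 9517225 ≡ 153
2697^8 ≡ 153^2 = 23409 ≡ 148
2697^16 ≡ 148^2 = 21904 ≡ 1966
2697^32 ≡ 1966^2 = 3865156 ≡ 507
2697^64 ≡ 507^2 = 257049 ≡ 1178
2697^128 ≡ 1178^2 = 1387684 ≡ 1993
2697^256 ≡ 1993^2 = 3972049 ≡ 1064
2697^512 ≡ 1064^2 = 1132096 ≡ 2276
2697^1024 ≡ 2276^2 = 5180176 ≡ 2942
2697^2048 ≡ 2942^2 = 8655364 ≡ 2272
2315 = 2048 + 256 + 8 + 2 + 1, so 2697^2315 ≡ 2272·1064·148·3085·2697 ≡ 3300 (mod 3323)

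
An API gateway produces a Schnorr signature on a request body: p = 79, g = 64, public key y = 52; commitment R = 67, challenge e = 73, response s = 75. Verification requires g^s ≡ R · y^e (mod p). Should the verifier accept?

g^s mod p:
64^2 = 4096 ≡ 67
64^4 ≡ 67^2 = 4489 ≡ 65
64^8 ≡ 65^2 = 4225 ≡ 38
64^16 ≡ 38^2 = 1444 ≡ 22
64^32 ≡ 22^2 = 484 ≡ 10
64^64 ≡ 10^2 = 100 ≡ 21
75 = 64 + 8 + 2 + 1, so 64^75 ≡ 21·38·67·64 ≡ 18 (mod 79)
R · y^e mod p:
52^2 = 2704 ≡ 18
52^4 ≡ 18^2 = 324 ≡ 8
52^8 ≡ 8^2 = 64
52^16 ≡ 64^2 = 4096 ≡ 67
52^32 ≡ 67^2 = 4489 ≡ 65
52^64 ≡ 65^2 = 4225 ≡ 38
73 = 64 + 8 + 1, so 52^73 ≡ 38·64·52 ≡ 64 (mod 79)
67·64 = 4288 ≡ 22 (mod 79)
18 ≠ 22; the check fails.

reject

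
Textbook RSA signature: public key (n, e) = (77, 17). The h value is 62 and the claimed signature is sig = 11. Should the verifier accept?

sig^17 mod 77 = 44
The recovered value 44 does not match the digest 62.

reject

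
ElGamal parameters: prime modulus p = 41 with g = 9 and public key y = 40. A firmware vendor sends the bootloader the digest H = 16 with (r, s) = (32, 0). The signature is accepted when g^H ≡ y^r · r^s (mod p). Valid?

yes

Left side g^H mod p:
9^2 = 81 ≡ 40
9^4 ≡ 40^2 = 1600 ≡ 1
9^8 ≡ 1^2 = 1
9^16 ≡ 1^2 = 1
Right side y^r · r^s mod p:
40^2 = 1600 ≡ 1
40^4 ≡ 1^2 = 1
40^8 ≡ 1^2 = 1
40^16 ≡ 1^2 = 1
40^32 ≡ 1^2 = 1
32^0 mod 41 = 1
1·1 = 1 ≡ 1 (mod 41)
1 ≡ 1 (mod 41), so the signature is genuine.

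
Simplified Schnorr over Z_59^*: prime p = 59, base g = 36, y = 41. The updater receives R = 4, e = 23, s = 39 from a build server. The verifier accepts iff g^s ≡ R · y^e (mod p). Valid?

yes

g^s mod p:
Squares mod 59: 36^1≡36, 36^2≡57, 36^4≡4, 36^8≡16, 36^16≡20, 36^32≡46
39 = 32 + 4 + 2 + 1, so 36^39 ≡ 46·4·57·36 ≡ 27 (mod 59)
R · y^e mod p:
Squares mod 59: 41^1≡41, 41^2≡29, 41^4≡15, 41^8≡48, 41^16≡3
23 = 16 + 4 + 2 + 1, so 41^23 ≡ 3·15·29·41 ≡ 51 (mod 59)
4·51 = 204 ≡ 27 (mod 59)
27 ≡ 27 (mod 59); signature holds.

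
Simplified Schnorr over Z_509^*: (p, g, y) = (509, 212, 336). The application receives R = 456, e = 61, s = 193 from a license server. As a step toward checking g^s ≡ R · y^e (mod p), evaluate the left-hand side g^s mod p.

458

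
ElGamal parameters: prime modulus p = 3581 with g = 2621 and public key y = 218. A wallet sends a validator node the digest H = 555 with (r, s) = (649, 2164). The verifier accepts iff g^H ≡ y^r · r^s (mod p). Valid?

no

Left side g^H mod p:
Squares mod 3581: 2621^1≡2621, 2621^2≡1283, 2621^4≡2410, 2621^8≡3299, 2621^16≡742, 2621^32≡2671, 2621^64≡889, 2621^128≡2501, 2621^256≡2575, 2621^512≡2194
555 = 512 + 32 + 8 + 2 + 1, so 2621^555 ≡ 2194·2671·3299·1283·2621 ≡ 3221 (mod 3581)
Right side y^r · r^s mod p:
Squares mod 3581: 218^1≡218, 218^2≡971, 218^4≡1038, 218^8≡3144, 218^16≡1176, 218^32≡710, 218^64≡2760, 218^128≡813, 218^256≡2065, 218^512≡2835
649 = 512 + 128 + 8 + 1, so 218^649 ≡ 2835·813·3144·218 ≡ 2031 (mod 3581)
Squares mod 3581: 649^1≡649, 649^2≡2224, 649^4≡815, 649^8≡1740, 649^16≡1655, 649^32≡3141, 649^64≡226, 649^128≡942, 649^256≡2857, 649^512≡1350, 649^1024≡3352, 649^2048≡2307
2164 = 2048 + 64 + 32 + 16 + 4, so 649^2164 ≡ 2307·226·3141·1655·815 ≡ 1920 (mod 3581)
2031·1920 = 3899520 ≡ 3392 (mod 3581)
3221 ≠ 3392, so verification fails.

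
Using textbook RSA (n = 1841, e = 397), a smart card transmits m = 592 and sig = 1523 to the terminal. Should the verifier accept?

sig^2 ≡ 1523^2 = 2319529 ≡ 1710
sig^4 ≡ 1710^2 = 2924100 ≡ 592
sig^8 ≡ 592^2 = 350464 ≡ 674
sig^16 ≡ 674^2 = 454276 ≡ 1390
sig^32 ≡ 1390^2 = 1932100 ≡ 891
sig^64 ≡ 891^2 = 793881 ≡ 410
sig^128 ≡ 410^2 = 168100 ≡ 569
sig^256 ≡ 569^2 = 323761 ≡ 1586
397 = 256 + 128 + 8 + 4 + 1, so sig^397 ≡ 1586·569·674·592·1523 ≡ 592 (mod 1841)
sig^397 mod 1841 = 592 matches m.

accept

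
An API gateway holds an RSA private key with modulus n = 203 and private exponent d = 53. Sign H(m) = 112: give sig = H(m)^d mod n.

Squares mod 203: (H(m))^1≡112, (H(m))^2≡161, (H(m))^4≡140, (H(m))^8≡112, (H(m))^16≡161, (H(m))^32≡140
53 = 32 + 16 + 4 + 1, so (H(m))^53 ≡ 140·161·140·112 ≡ 140 (mod 203)

140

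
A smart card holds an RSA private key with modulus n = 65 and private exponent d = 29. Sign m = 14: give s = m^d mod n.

Squares mod 65: m^1≡14, m^2≡1, m^4≡1, m^8≡1, m^16≡1
29 = 16 + 8 + 4 + 1, so m^29 ≡ 1·1·1·14 ≡ 14 (mod 65)

14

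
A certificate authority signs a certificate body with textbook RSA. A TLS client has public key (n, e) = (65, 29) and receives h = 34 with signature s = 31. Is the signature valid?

s^2 ≡ 31^2 = 961 ≡ 51
s^4 ≡ 51^2 = 2601 ≡ 1
s^8 ≡ 1^2 = 1
s^16 ≡ 1^2 = 1
29 = 16 + 8 + 4 + 1, so s^29 ≡ 1·1·1·31 ≡ 31 (mod 65)
s^29 mod 65 = 31, but h = 34.

invalid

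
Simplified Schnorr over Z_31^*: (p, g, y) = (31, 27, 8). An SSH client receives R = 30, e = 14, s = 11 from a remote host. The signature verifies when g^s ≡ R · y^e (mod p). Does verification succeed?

passes

g^s mod p:
27^11 mod 31 = 27
R · y^e mod p:
8^14 mod 31 = 4
30·4 = 120 ≡ 27 (mod 31)
27 ≡ 27 (mod 31); signature holds.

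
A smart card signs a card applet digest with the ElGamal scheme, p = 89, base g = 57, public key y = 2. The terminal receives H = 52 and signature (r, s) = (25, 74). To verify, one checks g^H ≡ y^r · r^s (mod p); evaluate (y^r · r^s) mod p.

2^2 = 4
2^4 ≡ 4^2 = 16
2^8 ≡ 16^2 = 256 ≡ 78
2^16 ≡ 78^2 = 6084 ≡ 32
25 = 16 + 8 + 1, so 2^25 ≡ 32·78·2 ≡ 8 (mod 89)
25^2 = 625 ≡ 2
25^4 ≡ 2^2 = 4
25^8 ≡ 4^2 = 16
25^16 ≡ 16^2 = 256 ≡ 78
25^32 ≡ 78^2 = 6084 ≡ 32
25^64 ≡ 32^2 = 1024 ≡ 45
74 = 64 + 8 + 2, so 25^74 ≡ 45·16·2 ≡ 16 (mod 89)
y^r · r^s ≡ 8·16 = 128 ≡ 39 (mod 89)

39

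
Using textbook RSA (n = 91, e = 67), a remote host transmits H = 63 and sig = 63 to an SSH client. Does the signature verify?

sig^2 ≡ 63^2 = 3969 ≡ 56
sig^4 ≡ 56^2 = 3136 ≡ 42
sig^8 ≡ 42^2 = 1764 ≡ 35
sig^16 ≡ 35^2 = 1225 ≡ 42
sig^32 ≡ 42^2 = 1764 ≡ 35
sig^64 ≡ 35^2 = 1225 ≡ 42
67 = 64 + 2 + 1, so sig^67 ≡ 42·56·63 ≡ 28 (mod 91)
sig^67 mod 91 = 28, but H = 63.

does not verify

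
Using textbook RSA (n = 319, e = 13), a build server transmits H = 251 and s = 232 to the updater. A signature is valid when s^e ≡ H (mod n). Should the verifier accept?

reject

s^2 ≡ 232^2 = 53824 ≡ 232
s^4 ≡ 232^2 = 53824 ≡ 232
s^8 ≡ 232^2 = 53824 ≡ 232
13 = 8 + 4 + 1, so s^13 ≡ 232·232·232 ≡ 232 (mod 319)
The recovered value 232 does not match the digest 251.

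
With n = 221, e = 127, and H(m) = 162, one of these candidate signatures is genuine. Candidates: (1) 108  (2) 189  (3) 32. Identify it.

Candidate 1: Squares mod 221: 108^1≡108, 108^2≡172, 108^4≡191, 108^8≡16, 108^16≡35, 108^32≡120, 108^64≡35; 127 = 64 + 32 + 16 + 8 + 4 + 2 + 1, so 108^127 ≡ 35·120·35·16·191·172·108 ≡ 173 (mod 221)
Candidate 2: Squares mod 221: 189^1≡189, 189^2≡140, 189^4≡152, 189^8≡120, 189^16≡35, 189^32≡120, 189^64≡35; 127 = 64 + 32 + 16 + 8 + 4 + 2 + 1, so 189^127 ≡ 35·120·35·120·152·140·189 ≡ 162 (mod 221)
  → matches H(m) = 162
Candidate 3: Squares mod 221: 32^1≡32, 32^2≡140, 32^4≡152, 32^8≡120, 32^16≡35, 32^32≡120, 32^64≡35; 127 = 64 + 32 + 16 + 8 + 4 + 2 + 1, so 32^127 ≡ 35·120·35·120·152·140·32 ≡ 59 (mod 221)

2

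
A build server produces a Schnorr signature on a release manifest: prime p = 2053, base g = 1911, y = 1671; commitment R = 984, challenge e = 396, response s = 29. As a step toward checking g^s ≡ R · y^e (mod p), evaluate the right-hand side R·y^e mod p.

1671^2 = 2792241 ≡ 161
1671^4 ≡ 161^2 = 25921 ≡ 1285
1671^8 ≡ 1285^2 = 1651225 ≡ 613
1671^16 ≡ 613^2 = 375769 ≡ 70
1671^32 ≡ 70^2 = 4900 ≡ 794
1671^64 ≡ 794^2 = 630436 ≡ 165
1671^128 ≡ 165^2 = 27225 ≡ 536
1671^256 ≡ 536^2 = 287296 ≡ 1929
396 = 256 + 128 + 8 + 4, so 1671^396 ≡ 1929·536·613·1285 ≡ 70 (mod 2053)
R · y^e ≡ 984·70 = 68880 ≡ 1131 (mod 2053)

1131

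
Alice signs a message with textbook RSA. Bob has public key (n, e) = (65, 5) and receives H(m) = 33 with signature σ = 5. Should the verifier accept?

reject

σ^2 ≡ 5^2 = 25
σ^4 ≡ 25^2 = 625 ≡ 40
5 = 4 + 1, so σ^5 ≡ 40·5 ≡ 5 (mod 65)
σ^5 mod 65 = 5, but H(m) = 33.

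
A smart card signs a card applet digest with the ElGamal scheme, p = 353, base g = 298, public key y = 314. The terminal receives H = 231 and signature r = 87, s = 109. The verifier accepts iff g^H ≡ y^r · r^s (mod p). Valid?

yes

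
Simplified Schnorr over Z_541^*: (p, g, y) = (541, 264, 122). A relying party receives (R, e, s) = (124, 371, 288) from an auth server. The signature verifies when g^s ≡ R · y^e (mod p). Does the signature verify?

does not verify

g^s mod p:
264^2 = 69696 ≡ 448
264^4 ≡ 448^2 = 200704 ≡ 534
264^8 ≡ 534^2 = 285156 ≡ 49
264^16 ≡ 49^2 = 2401 ≡ 237
264^32 ≡ 237^2 = 56169 ≡ 446
264^64 ≡ 446^2 = 198916 ≡ 369
264^128 ≡ 369^2 = 136161 ≡ 370
264^256 ≡ 370^2 = 136900 ≡ 27
288 = 256 + 32, so 264^288 ≡ 27·446 ≡ 140 (mod 541)
R · y^e mod p:
122^2 = 14884 ≡ 277
122^4 ≡ 277^2 = 76729 ≡ 448
122^8 ≡ 448^2 = 200704 ≡ 534
122^16 ≡ 534^2 = 285156 ≡ 49
122^32 ≡ 49^2 = 2401 ≡ 237
122^64 ≡ 237^2 = 56169 ≡ 446
122^128 ≡ 446^2 = 198916 ≡ 369
122^256 ≡ 369^2 = 136161 ≡ 370
371 = 256 + 64 + 32 + 16 + 2 + 1, so 122^371 ≡ 370·446·237·49·277·122 ≡ 400 (mod 541)
124·400 = 49600 ≡ 369 (mod 541)
140 ≠ 369; the check fails.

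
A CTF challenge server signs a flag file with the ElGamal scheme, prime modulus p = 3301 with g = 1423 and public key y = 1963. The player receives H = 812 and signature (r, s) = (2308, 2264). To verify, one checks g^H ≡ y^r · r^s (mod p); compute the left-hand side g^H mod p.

1423^2 = 2024929 ≡ 1416
1423^4 ≡ 1416^2 = 2005056 ≡ 1349
1423^8 ≡ 1349^2 = 1819801 ≡ 950
1423^16 ≡ 950^2 = 902500 ≡ 1327
1423^32 ≡ 1327^2 = 1760929 ≡ 1496
1423^64 ≡ 1496^2 = 2238016 ≡ 3239
1423^128 ≡ 3239^2 = 10491121 ≡ 543
1423^256 ≡ 543^2 = 294849 ≡ 1060
1423^512 ≡ 1060^2 = 1123600 ≡ 1260
812 = 512 + 256 + 32 + 8 + 4, so 1423^812 ≡ 1260·1060·1496·950·1349 ≡ 1203 (mod 3301)

1203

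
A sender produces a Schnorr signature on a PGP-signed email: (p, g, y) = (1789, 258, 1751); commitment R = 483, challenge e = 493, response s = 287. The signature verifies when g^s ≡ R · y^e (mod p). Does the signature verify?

g^s mod p:
Squares mod 1789: 258^1≡258, 258^2≡371, 258^4≡1677, 258^8≡21, 258^16≡441, 258^32≡1269, 258^64≡261, 258^128≡139, 258^256≡1431
287 = 256 + 16 + 8 + 4 + 2 + 1, so 258^287 ≡ 1431·441·21·1677·371·258 ≡ 569 (mod 1789)
R · y^e mod p:
Squares mod 1789: 1751^1≡1751, 1751^2≡1444, 1751^4≡951, 1751^8≡956, 1751^16≡1546, 1751^32≡12, 1751^64≡144, 1751^128≡1057, 1751^256≡913
493 = 256 + 128 + 64 + 32 + 8 + 4 + 1, so 1751^493 ≡ 913·1057·144·12·956·951·1751 ≡ 1673 (mod 1789)
483·1673 = 808059 ≡ 1220 (mod 1789)
569 ≠ 1220; the check fails.

does not verify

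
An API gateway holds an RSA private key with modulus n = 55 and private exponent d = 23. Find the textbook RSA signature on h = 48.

h^2 ≡ 48^2 = 2304 ≡ 49
h^4 ≡ 49^2 = 2401 ≡ 36
h^8 ≡ 36^2 = 1296 ≡ 31
h^16 ≡ 31^2 = 961 ≡ 26
23 = 16 + 4 + 2 + 1, so h^23 ≡ 26·36·49·48 ≡ 42 (mod 55)

42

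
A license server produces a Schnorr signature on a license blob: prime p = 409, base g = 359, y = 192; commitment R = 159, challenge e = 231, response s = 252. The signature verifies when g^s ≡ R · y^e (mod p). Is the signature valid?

g^s mod p:
359^2 = 128881 ≡ 46
359^4 ≡ 46^2 = 2116 ≡ 71
359^8 ≡ 71^2 = 5041 ≡ 133
359^16 ≡ 133^2 = 17689 ≡ 102
359^32 ≡ 102^2 = 10404 ≡ 179
359^64 ≡ 179^2 = 32041 ≡ 139
359^128 ≡ 139^2 = 19321 ≡ 98
252 = 128 + 64 + 32 + 16 + 8 + 4, so 359^252 ≡ 98·139·179·102·133·71 ≡ 262 (mod 409)
R · y^e mod p:
192^2 = 36864 ≡ 54
192^4 ≡ 54^2 = 2916 ≡ 53
192^8 ≡ 53^2 = 2809 ≡ 355
192^16 ≡ 355^2 = 126025 ≡ 53
192^32 ≡ 53^2 = 2809 ≡ 355
192^64 ≡ 355^2 = 126025 ≡ 53
192^128 ≡ 53^2 = 2809 ≡ 355
231 = 128 + 64 + 32 + 4 + 2 + 1, so 192^231 ≡ 355·53·355·53·54·192 ≡ 143 (mod 409)
159·143 = 22737 ≡ 242 (mod 409)
262 ≠ 242; the check fails.

invalid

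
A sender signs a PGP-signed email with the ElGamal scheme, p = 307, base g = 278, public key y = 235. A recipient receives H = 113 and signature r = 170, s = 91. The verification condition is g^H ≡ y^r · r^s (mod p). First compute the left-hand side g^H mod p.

44

278^2 = 77284 ≡ 227
278^4 ≡ 227^2 = 51529 ≡ 260
278^8 ≡ 260^2 = 67600 ≡ 60
278^16 ≡ 60^2 = 3600 ≡ 223
278^32 ≡ 223^2 = 49729 ≡ 302
278^64 ≡ 302^2 = 91204 ≡ 25
113 = 64 + 32 + 16 + 1, so 278^113 ≡ 25·302·223·278 ≡ 44 (mod 307)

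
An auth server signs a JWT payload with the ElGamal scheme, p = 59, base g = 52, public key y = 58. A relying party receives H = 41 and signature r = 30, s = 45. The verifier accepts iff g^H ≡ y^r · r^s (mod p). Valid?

yes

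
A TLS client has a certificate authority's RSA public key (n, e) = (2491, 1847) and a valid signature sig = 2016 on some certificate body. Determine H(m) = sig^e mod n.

1164

sig^2 ≡ 2016^2 = 4064256 ≡ 1435
sig^4 ≡ 1435^2 = 2059225 ≡ 1659
sig^8 ≡ 1659^2 = 2752281 ≡ 2217
sig^16 ≡ 2217^2 = 4915089 ≡ 346
sig^32 ≡ 346^2 = 119716 ≡ 148
sig^64 ≡ 148^2 = 21904 ≡ 1976
sig^128 ≡ 1976^2 = 3904576 ≡ 1179
sig^256 ≡ 1179^2 = 1390041 ≡ 63
sig^512 ≡ 63^2 = 3969 ≡ 1478
sig^1024 ≡ 1478^2 = 2184484 ≡ 2368
1847 = 1024 + 512 + 256 + 32 + 16 + 4 + 2 + 1, so sig^1847 ≡ 2368·1478·63·148·346·1659·1435·2016 ≡ 1164 (mod 2491)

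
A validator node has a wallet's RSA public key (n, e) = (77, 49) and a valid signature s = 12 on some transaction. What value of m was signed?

s^2 ≡ 12^2 = 144 ≡ 67
s^4 ≡ 67^2 = 4489 ≡ 23
s^8 ≡ 23^2 = 529 ≡ 67
s^16 ≡ 67^2 = 4489 ≡ 23
s^32 ≡ 23^2 = 529 ≡ 67
49 = 32 + 16 + 1, so s^49 ≡ 67·23·12 ≡ 12 (mod 77)

12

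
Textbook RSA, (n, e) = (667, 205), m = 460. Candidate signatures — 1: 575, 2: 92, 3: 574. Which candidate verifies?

1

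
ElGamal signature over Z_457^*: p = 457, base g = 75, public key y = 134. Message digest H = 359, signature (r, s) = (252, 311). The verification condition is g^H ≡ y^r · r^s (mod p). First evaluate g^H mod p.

75^2 = 5625 ≡ 141
75^4 ≡ 141^2 = 19881 ≡ 230
75^8 ≡ 230^2 = 52900 ≡ 345
75^16 ≡ 345^2 = 119025 ≡ 205
75^32 ≡ 205^2 = 42025 ≡ 438
75^64 ≡ 438^2 = 191844 ≡ 361
75^128 ≡ 361^2 = 130321 ≡ 76
75^256 ≡ 76^2 = 5776 ≡ 292
359 = 256 + 64 + 32 + 4 + 2 + 1, so 75^359 ≡ 292·361·438·230·141·75 ≡ 294 (mod 457)

294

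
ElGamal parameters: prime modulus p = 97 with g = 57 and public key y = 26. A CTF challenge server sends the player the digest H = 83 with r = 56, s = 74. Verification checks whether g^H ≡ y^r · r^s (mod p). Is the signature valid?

Left side g^H mod p:
57^2 = 3249 ≡ 48
57^4 ≡ 48^2 = 2304 ≡ 73
57^8 ≡ 73^2 = 5329 ≡ 91
57^16 ≡ 91^2 = 8281 ≡ 36
57^32 ≡ 36^2 = 1296 ≡ 35
57^64 ≡ 35^2 = 1225 ≡ 61
83 = 64 + 16 + 2 + 1, so 57^83 ≡ 61·36·48·57 ≡ 76 (mod 97)
Right side y^r · r^s mod p:
26^2 = 676 ≡ 94
26^4 ≡ 94^2 = 8836 ≡ 9
26^8 ≡ 9^2 = 81
26^16 ≡ 81^2 = 6561 ≡ 62
26^32 ≡ 62^2 = 3844 ≡ 61
56 = 32 + 16 + 8, so 26^56 ≡ 61·62·81 ≡ 16 (mod 97)
56^2 = 3136 ≡ 32
56^4 ≡ 32^2 = 1024 ≡ 54
56^8 ≡ 54^2 = 2916 ≡ 6
56^16 ≡ 6^2 = 36
56^32 ≡ 36^2 = 1296 ≡ 35
56^64 ≡ 35^2 = 1225 ≡ 61
74 = 64 + 8 + 2, so 56^74 ≡ 61·6·32 ≡ 72 (mod 97)
16·72 = 1152 ≡ 85 (mod 97)
76 ≠ 85, so verification fails.

invalid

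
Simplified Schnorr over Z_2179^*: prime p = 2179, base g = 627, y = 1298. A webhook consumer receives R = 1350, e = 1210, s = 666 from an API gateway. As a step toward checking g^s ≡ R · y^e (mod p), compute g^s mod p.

1488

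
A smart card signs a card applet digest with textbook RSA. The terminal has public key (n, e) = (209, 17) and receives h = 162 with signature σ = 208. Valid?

Squares mod 209: σ^1≡208, σ^2≡1, σ^4≡1, σ^8≡1, σ^16≡1
17 = 16 + 1, so σ^17 ≡ 1·208 ≡ 208 (mod 209)
The recovered value 208 does not match the digest 162.

no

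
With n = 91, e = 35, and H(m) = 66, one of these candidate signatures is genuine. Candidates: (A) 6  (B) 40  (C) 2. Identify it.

Candidate A: Squares mod 91: 6^1≡6, 6^2≡36, 6^4≡22, 6^8≡29, 6^16≡22, 6^32≡29; 35 = 32 + 2 + 1, so 6^35 ≡ 29·36·6 ≡ 76 (mod 91)
Candidate B: Squares mod 91: 40^1≡40, 40^2≡53, 40^4≡79, 40^8≡53, 40^16≡79, 40^32≡53; 35 = 32 + 2 + 1, so 40^35 ≡ 53·53·40 ≡ 66 (mod 91)
  → matches H(m) = 66
Candidate C: Squares mod 91: 2^1≡2, 2^2≡4, 2^4≡16, 2^8≡74, 2^16≡16, 2^32≡74; 35 = 32 + 2 + 1, so 2^35 ≡ 74·4·2 ≡ 46 (mod 91)

B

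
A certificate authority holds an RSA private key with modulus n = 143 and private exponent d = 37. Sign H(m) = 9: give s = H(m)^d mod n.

48

(H(m))^2 ≡ 9^2 = 81
(H(m))^4 ≡ 81^2 = 6561 ≡ 126
(H(m))^8 ≡ 126^2 = 15876 ≡ 3
(H(m))^16 ≡ 3^2 = 9
(H(m))^32 ≡ 9^2 = 81
37 = 32 + 4 + 1, so (H(m))^37 ≡ 81·126·9 ≡ 48 (mod 143)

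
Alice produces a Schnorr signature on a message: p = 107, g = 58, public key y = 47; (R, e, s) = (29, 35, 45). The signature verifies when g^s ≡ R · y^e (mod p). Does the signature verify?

g^s mod p:
58^2 = 3364 ≡ 47
58^4 ≡ 47^2 = 2209 ≡ 69
58^8 ≡ 69^2 = 4761 ≡ 53
58^16 ≡ 53^2 = 2809 ≡ 27
58^32 ≡ 27^2 = 729 ≡ 87
45 = 32 + 8 + 4 + 1, so 58^45 ≡ 87·53·69·58 ≡ 2 (mod 107)
R · y^e mod p:
47^2 = 2209 ≡ 69
47^4 ≡ 69^2 = 4761 ≡ 53
47^8 ≡ 53^2 = 2809 ≡ 27
47^16 ≡ 27^2 = 729 ≡ 87
47^32 ≡ 87^2 = 7569 ≡ 79
35 = 32 + 2 + 1, so 47^35 ≡ 79·69·47 ≡ 39 (mod 107)
29·39 = 1131 ≡ 61 (mod 107)
2 ≠ 61; the check fails.

does not verify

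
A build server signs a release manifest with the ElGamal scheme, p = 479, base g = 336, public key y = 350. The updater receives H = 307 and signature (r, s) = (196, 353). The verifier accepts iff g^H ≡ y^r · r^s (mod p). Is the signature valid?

valid

Left side g^H mod p:
Squares mod 479: 336^1≡336, 336^2≡331, 336^4≡349, 336^8≡135, 336^16≡23, 336^32≡50, 336^64≡105, 336^128≡8, 336^256≡64
307 = 256 + 32 + 16 + 2 + 1, so 336^307 ≡ 64·50·23·331·336 ≡ 241 (mod 479)
Right side y^r · r^s mod p:
Squares mod 479: 350^1≡350, 350^2≡355, 350^4≡48, 350^8≡388, 350^16≡138, 350^32≡363, 350^64≡44, 350^128≡20
196 = 128 + 64 + 4, so 350^196 ≡ 20·44·48 ≡ 88 (mod 479)
Squares mod 479: 196^1≡196, 196^2≡96, 196^4≡115, 196^8≡292, 196^16≡2, 196^32≡4, 196^64≡16, 196^128≡256, 196^256≡392
353 = 256 + 64 + 32 + 1, so 196^353 ≡ 392·16·4·196 ≡ 313 (mod 479)
88·313 = 27544 ≡ 241 (mod 479)
241 ≡ 241 (mod 479), so the signature is genuine.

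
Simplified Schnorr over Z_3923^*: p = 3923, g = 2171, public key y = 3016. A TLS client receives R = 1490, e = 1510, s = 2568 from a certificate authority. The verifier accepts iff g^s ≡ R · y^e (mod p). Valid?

yes

g^s mod p:
2171^2 = 4713241 ≡ 1718
2171^4 ≡ 1718^2 = 2951524 ≡ 1428
2171^8 ≡ 1428^2 = 2039184 ≡ 3147
2171^16 ≡ 3147^2 = 9903609 ≡ 1957
2171^32 ≡ 1957^2 = 3829849 ≡ 1001
2171^64 ≡ 1001^2 = 1002001 ≡ 1636
2171^128 ≡ 1636^2 = 2676496 ≡ 1010
2171^256 ≡ 1010^2 = 1020100 ≡ 120
2171^512 ≡ 120^2 = 14400 ≡ 2631
2171^1024 ≡ 2631^2 = 6922161 ≡ 1989
2171^2048 ≡ 1989^2 = 3956121 ≡ 1737
2568 = 2048 + 512 + 8, so 2171^2568 ≡ 1737·2631·3147 ≡ 221 (mod 3923)
R · y^e mod p:
3016^2 = 9096256 ≡ 2742
3016^4 ≡ 2742^2 = 7518564 ≡ 2096
3016^8 ≡ 2096^2 = 4393216 ≡ 3379
3016^16 ≡ 3379^2 = 11417641 ≡ 1711
3016^32 ≡ 1711^2 = 2927521 ≡ 963
3016^64 ≡ 963^2 = 927369 ≡ 1541
3016^128 ≡ 1541^2 = 2374681 ≡ 1266
3016^256 ≡ 1266^2 = 1602756 ≡ 2172
3016^512 ≡ 2172^2 = 4717584 ≡ 2138
3016^1024 ≡ 2138^2 = 4571044 ≡ 749
1510 = 1024 + 256 + 128 + 64 + 32 + 4 + 2, so 3016^1510 ≡ 749·2172·1266·1541·963·2096·2742 ≡ 2246 (mod 3923)
1490·2246 = 3346540 ≡ 221 (mod 3923)
221 ≡ 221 (mod 3923); signature holds.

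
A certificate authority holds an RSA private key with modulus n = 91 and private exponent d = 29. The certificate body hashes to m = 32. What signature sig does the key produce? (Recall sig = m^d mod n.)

2

m^2 ≡ 32^2 = 1024 ≡ 23
m^4 ≡ 23^2 = 529 ≡ 74
m^8 ≡ 74^2 = 5476 ≡ 16
m^16 ≡ 16^2 = 256 ≡ 74
29 = 16 + 8 + 4 + 1, so m^29 ≡ 74·16·74·32 ≡ 2 (mod 91)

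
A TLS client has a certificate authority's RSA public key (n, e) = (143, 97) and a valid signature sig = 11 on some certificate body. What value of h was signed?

sig^97 mod 143 = 11

11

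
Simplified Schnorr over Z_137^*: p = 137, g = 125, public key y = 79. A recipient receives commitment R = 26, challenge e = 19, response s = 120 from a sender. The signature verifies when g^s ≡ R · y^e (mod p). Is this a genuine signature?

g^s mod p:
125^2 = 15625 ≡ 7
125^4 ≡ 7^2 = 49
125^8 ≡ 49^2 = 2401 ≡ 72
125^16 ≡ 72^2 = 5184 ≡ 115
125^32 ≡ 115^2 = 13225 ≡ 73
125^64 ≡ 73^2 = 5329 ≡ 123
120 = 64 + 32 + 16 + 8, so 125^120 ≡ 123·73·115·72 ≡ 56 (mod 137)
R · y^e mod p:
79^2 = 6241 ≡ 76
79^4 ≡ 76^2 = 5776 ≡ 22
79^8 ≡ 22^2 = 484 ≡ 73
79^16 ≡ 73^2 = 5329 ≡ 123
19 = 16 + 2 + 1, so 79^19 ≡ 123·76·79 ≡ 62 (mod 137)
26·62 = 1612 ≡ 105 (mod 137)
56 ≠ 105; the check fails.

forged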